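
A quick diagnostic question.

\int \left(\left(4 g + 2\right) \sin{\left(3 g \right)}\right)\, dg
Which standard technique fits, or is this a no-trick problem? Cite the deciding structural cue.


Method: integration by parts — the integrand splits as 4 g + 2 times \sin{\left(3 g \right)} — repeatedly differentiating the polynomial part kills it, which is the parts ladder.


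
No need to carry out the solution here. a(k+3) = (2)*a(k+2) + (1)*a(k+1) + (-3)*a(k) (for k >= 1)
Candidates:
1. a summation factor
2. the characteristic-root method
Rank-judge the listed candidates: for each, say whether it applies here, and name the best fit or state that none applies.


Verdict: the characteristic-root method — constant coefficients and linearity mean the ansatz r^k reduces it to solving the characteristic polynomial.
- a summation factor — the recurrence reaches back more than one step, outside the first-order family a summation factor normalizes.
- the characteristic-root method — a fit — the right tool for this form.


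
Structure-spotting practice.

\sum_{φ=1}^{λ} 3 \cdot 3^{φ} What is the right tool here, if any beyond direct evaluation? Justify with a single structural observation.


Verdict: the geometric series formula — each summand is the previous one scaled by 3; that constant multiplier is itself the geometric structure.


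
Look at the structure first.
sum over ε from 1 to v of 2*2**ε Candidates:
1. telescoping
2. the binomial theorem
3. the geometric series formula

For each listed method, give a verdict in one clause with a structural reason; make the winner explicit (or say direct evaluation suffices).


Best approach: the geometric series formula — each term is 2 times the previous one, so the geometric-series formula applies directly.
- telescoping — in the displayed form, no term reappears at a neighboring index to cancel against.
- the binomial theorem — no binomial coefficients pair with matched powers.
- the geometric series formula — a fit — the right tool for this form.


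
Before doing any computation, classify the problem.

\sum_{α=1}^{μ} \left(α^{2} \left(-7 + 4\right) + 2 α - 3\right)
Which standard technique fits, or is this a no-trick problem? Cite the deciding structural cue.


Diagnosis: no special technique — nothing telescopes and nothing is geometric; polynomial terms in α sum term by term.


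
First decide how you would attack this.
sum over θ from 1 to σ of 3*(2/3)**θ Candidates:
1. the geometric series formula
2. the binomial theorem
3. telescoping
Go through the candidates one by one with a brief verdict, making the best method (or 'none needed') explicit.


Method: the geometric series formula — the ratio of consecutive terms is the constant 2/3, independent of the index — a geometric sum.
- the geometric series formula — applies; the problem has the shape this method handles.
- the binomial theorem: the terms do not reassemble into a binomial power.
- telescoping: writing out consecutive terms as given produces no pairwise cancellation.


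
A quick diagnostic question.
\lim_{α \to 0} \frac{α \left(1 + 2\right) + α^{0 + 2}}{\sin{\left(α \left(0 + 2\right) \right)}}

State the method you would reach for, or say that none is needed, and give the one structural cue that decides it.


Method: l'Hôpital's rule (0/0) — the 0/0 form at 0 is the signature situation for l'Hôpital's rule. Known elementary limits would finish this too — the rule just bypasses the case analysis.


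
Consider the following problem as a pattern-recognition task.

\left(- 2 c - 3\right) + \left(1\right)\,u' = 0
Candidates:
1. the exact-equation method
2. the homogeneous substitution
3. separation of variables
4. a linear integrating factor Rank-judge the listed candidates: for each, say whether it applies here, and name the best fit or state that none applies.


Technique: no special technique — the slope is a function of c alone, so integrate both sides directly.
- the exact-equation method: no dependence on the unknown anywhere: exactness is a label without content here.
- the homogeneous substitution — solved for the derivative, the right side changes under joint scaling of the two variables.
- separation of variables — any separation here is vacuous (nothing depends on the unknown); direct integration is the honest label.
- a linear integrating factor: with the unknown absent the integrating factor is a formality; direct integration is the working structure.


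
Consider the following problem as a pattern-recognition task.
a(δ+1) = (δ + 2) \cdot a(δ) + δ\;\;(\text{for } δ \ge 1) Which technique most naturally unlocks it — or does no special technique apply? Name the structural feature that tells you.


Verdict: a summation factor — first-order linear but the coefficient δ + 2 moves with the index — divide by the cumulative product and telescope.


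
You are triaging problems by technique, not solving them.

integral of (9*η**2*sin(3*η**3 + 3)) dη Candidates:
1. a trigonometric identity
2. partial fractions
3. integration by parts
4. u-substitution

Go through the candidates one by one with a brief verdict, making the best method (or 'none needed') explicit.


Technique: u-substitution — viewed as a product, the integrand is a composition evaluated at 3*η**3 + 3 times (a constant multiple of) that inner expression's derivative, so u = 3*η**3 + 3 makes it elementary.
- a trigonometric identity: there is no trigonometric structure whose rewriting would simplify the integrand.
- partial fractions: the expression is not a ratio of polynomials that decomposes further.
- integration by parts — a polynomial factor is present, but its partner is not an exp, sine, or cosine of a degree-1 argument, nor a logarithm.
- u-substitution — yes, a natural case for it.


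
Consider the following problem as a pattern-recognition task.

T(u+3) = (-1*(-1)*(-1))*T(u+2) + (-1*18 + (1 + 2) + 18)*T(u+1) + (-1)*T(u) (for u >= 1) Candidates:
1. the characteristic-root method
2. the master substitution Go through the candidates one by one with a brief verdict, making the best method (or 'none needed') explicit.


Technique: the characteristic-root method — every coefficient is a fixed number and the forcing is zero — substitute r^u and read off the root equation.
- the characteristic-root method: a fit — the right tool for this form.
- the master substitution — there is no divide-the-index recursive argument.


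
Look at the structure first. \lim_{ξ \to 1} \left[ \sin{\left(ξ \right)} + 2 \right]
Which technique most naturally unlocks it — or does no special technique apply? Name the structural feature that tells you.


Method: no special technique — the expression is continuous at 1 — substitute and evaluate; no indeterminate form appears.


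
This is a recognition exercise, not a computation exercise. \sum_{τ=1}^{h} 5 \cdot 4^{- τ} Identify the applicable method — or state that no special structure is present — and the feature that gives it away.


Method: the geometric series formula — consecutive terms stand in a fixed index-free ratio — the geometric sum formula closes it.


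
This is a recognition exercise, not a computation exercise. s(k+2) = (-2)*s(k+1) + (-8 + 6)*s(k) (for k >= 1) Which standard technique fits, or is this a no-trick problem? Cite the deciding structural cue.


Diagnosis: the characteristic-root method — try a geometric ansatz r^k: constant coefficients turn the recurrence into one polynomial equation in r.


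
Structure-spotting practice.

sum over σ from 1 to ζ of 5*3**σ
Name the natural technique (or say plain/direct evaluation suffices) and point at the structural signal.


Verdict: the geometric series formula — check a ratio of consecutive terms: it is 3, independent of the index, so the geometric formula closes the sum.


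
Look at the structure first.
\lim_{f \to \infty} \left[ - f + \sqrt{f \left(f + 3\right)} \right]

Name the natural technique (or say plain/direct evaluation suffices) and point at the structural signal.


Best approach: conjugate multiplication — this difference gives up after one conjugate multiplication — the radical structure cancels against its conjugate.


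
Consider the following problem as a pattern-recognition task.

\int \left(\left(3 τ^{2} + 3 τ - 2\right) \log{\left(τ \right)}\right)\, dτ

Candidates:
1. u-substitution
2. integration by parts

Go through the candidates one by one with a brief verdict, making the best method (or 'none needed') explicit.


Method: integration by parts — the logarithm \log{\left(τ \right)} wants to be differentiated, not integrated; parts makes that legal.
- u-substitution — no subexpression of the integrand serves as a whole-integral substitution inner — individual terms may offer their own, but none carries its derivative as a factor of the full integrand; a working change of variable would have to be constructed from outside the expression.
- integration by parts: applicable, and directly so.


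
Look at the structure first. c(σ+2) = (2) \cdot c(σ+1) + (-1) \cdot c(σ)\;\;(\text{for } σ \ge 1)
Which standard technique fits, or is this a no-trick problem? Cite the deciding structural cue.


Verdict: the characteristic-root method — shift-invariance with fixed coefficients calls for exponential trials; the characteristic polynomial finds every r^σ.


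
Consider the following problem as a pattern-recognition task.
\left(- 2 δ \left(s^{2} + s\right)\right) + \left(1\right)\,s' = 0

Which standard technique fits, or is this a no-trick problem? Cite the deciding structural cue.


Verdict: separation of variables — one side of the product carries the independent variable, the other the unknown — the textbook separation shape. This doubles as a Bernoulli equation in the unknown as written; dividing and integrating works on it directly.


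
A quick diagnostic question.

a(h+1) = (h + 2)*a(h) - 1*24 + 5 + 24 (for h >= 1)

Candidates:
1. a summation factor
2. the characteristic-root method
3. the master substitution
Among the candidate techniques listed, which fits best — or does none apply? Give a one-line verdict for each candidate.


Verdict: a summation factor — it is first-order linear but the coefficient h + 2 depends on the index, so multiply through by a summation factor to telescope it.
- a summation factor — yes, a natural case for it.
- the characteristic-root method — the coefficients change with the index, which the root method cannot absorb.
- the master substitution — the recursion steps by a constant offset, so exponential reindexing is pointless.


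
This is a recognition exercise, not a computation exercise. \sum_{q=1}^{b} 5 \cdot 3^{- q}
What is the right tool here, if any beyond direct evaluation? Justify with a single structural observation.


Method: the geometric series formula — consecutive terms stand in a fixed index-free ratio — the geometric sum formula closes it.


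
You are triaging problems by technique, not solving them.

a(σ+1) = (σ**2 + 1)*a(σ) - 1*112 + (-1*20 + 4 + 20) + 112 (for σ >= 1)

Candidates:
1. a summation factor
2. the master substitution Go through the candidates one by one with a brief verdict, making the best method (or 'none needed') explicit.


Best approach: a summation factor — rescale the sequence by the product of the weights σ**2 + 1 so far — the recurrence collapses to a plain running sum.
- a summation factor — a fit — the right tool for this form.
- the master substitution — the recursion shifts the index rather than dividing it.


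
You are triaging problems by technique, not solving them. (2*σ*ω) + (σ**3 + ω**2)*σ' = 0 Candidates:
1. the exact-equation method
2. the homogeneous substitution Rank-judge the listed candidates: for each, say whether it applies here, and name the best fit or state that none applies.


Diagnosis: the exact-equation method — the cross partial derivatives of 2*σ*ω and σ**3 + ω**2 agree, so the left side is the total differential of one potential in ω and σ.
- the exact-equation method — a fit — the right tool for this form.
- the homogeneous substitution — the ratio substitution does not collapse this equation.


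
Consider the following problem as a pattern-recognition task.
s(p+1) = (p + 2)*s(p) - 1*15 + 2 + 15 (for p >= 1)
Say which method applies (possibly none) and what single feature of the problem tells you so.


Verdict: a summation factor — with the index-dependent coefficient p + 2, dividing by the cumulative product turns the left side into a pure difference.


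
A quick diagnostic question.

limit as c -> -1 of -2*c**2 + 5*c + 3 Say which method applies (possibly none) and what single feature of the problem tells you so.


Verdict: no special technique — no denominator vanishes and nothing blows up at -1: direct substitution is the whole computation.


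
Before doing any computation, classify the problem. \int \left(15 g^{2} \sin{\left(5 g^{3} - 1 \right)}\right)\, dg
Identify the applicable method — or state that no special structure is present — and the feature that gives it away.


Method: u-substitution — viewed as a product, the integrand is a composition evaluated at 5 g^{3} - 1 times (a constant multiple of) that inner expression's derivative, so u = 5 g^{3} - 1 makes it elementary.


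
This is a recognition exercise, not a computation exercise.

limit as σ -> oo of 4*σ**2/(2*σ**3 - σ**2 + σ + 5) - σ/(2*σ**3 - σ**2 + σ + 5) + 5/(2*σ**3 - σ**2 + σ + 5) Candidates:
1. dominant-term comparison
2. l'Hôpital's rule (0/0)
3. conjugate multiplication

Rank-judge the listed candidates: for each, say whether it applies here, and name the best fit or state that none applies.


Diagnosis: dominant-term comparison — as σ grows, only the highest-degree terms matter — compare leading terms and read the limit off.
- dominant-term comparison — applicable, and directly so.
- l'Hôpital's rule (0/0): as a single quotient the expression runs to ∞/∞ at the limit point — an at-infinity form of the rule would apply, though the leading-growth comparison is the direct reading.
- conjugate multiplication: multiplying by a conjugate would not remove any indeterminacy here.


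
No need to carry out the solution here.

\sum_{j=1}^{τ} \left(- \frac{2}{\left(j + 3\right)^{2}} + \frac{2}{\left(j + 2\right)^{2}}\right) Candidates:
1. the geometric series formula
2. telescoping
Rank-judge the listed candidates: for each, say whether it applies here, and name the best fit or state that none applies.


Verdict: telescoping — a difference of consecutive values of one function (\frac{2}{\left(j + 2\right)^{2}} at one index and the next) — telescoping by construction.
- the geometric series formula — consecutive terms are not related by a fixed multiplier.
- telescoping: yes, a natural case for it.


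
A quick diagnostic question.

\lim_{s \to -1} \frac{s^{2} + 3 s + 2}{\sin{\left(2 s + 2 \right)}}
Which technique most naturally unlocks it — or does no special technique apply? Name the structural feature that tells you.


Verdict: l'Hôpital's rule (0/0) — numerator and denominator both vanish at -1 — a genuine 0/0 form, which is exactly when l'Hôpital applies. Expanding numerator and denominator to first order gives the same value — the rule automates exactly that.


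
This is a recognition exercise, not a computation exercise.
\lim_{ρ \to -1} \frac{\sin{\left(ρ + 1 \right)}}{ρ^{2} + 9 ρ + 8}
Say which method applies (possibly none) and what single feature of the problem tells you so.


Diagnosis: l'Hôpital's rule (0/0) — plug in -1: top and bottom both hit zero, so differentiate each and retry. Known elementary limits would finish this too — the rule just bypasses the case analysis.


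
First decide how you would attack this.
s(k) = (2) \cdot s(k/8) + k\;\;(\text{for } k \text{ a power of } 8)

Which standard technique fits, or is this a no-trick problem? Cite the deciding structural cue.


Verdict: the master substitution — the argument contracts 8-fold per step: reindex k exponentially and solve the linear recurrence in the new index.


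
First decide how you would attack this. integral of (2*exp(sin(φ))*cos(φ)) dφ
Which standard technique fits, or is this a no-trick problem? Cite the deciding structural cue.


Verdict: u-substitution — viewed as a product, the integrand is a composition evaluated at sin(φ) times (a constant multiple of) that inner expression's derivative, so u = sin(φ) makes it elementary.


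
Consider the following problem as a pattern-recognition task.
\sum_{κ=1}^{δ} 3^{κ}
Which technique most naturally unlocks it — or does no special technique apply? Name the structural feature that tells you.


Method: the geometric series formula — each summand is the previous one scaled by 3; that constant multiplier is itself the geometric structure.


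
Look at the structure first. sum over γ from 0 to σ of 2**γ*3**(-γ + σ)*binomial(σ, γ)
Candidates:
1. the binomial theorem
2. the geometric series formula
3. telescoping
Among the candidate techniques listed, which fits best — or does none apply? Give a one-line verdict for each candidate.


Method: the binomial theorem — binomial(σ, γ) weighting matched powers of 2 and 3 is the expanded form of (2 + 3)^σ — fold it back up.
- the binomial theorem: applicable, and directly so.
- the geometric series formula — the term-to-term ratio changes with the index, so the geometric formula cannot close it.
- telescoping — writing out consecutive terms as given produces no pairwise cancellation.


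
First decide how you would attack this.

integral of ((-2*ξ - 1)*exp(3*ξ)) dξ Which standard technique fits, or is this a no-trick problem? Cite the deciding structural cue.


Technique: integration by parts — -2*ξ - 1 dies after finitely many derivatives while exp(3*ξ) cycles under integration — the tabular/parts setup.


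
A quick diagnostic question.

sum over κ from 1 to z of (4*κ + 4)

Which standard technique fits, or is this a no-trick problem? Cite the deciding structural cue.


Method: no special technique — every summand is a constant multiple of a power of κ — apply the standard power-sum identities one degree at a time.


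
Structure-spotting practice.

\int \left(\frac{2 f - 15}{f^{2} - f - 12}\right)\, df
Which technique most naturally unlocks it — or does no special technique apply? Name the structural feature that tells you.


Method: partial fractions — rational integrand, reducible denominator f^{2} - f - 12: decompose first, integrate second.


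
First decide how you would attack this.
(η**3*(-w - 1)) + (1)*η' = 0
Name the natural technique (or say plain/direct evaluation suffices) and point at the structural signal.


Diagnosis: separation of variables — one side of the product carries the independent variable, the other the unknown — the textbook separation shape.


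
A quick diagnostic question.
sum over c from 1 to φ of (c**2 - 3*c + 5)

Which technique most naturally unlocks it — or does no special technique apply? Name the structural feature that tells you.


Diagnosis: no special technique — every summand is a constant multiple of a power of c — apply the standard power-sum identities one degree at a time.


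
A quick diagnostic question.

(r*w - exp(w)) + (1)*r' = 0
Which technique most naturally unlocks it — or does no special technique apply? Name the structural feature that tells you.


Best approach: a linear integrating factor — r enters only linearly with coefficient w; multiply by exp of the integral of w and the left side becomes one derivative.


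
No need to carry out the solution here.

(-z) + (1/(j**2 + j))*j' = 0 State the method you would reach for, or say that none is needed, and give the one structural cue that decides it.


Diagnosis: separation of variables — the derivative equals a pure function of z (namely z) times a pure function of j (namely j**2 + j); divide and integrate each side. A Bernoulli substitution applies to this equation as given; separation takes the same equation in its displayed form.


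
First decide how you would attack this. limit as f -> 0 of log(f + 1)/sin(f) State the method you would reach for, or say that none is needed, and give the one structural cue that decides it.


Diagnosis: l'Hôpital's rule (0/0) — the 0/0 form at 0 is the signature situation for l'Hôpital's rule. One could equally expand both pieces locally and compare leading terms; the rule does that in one stroke.


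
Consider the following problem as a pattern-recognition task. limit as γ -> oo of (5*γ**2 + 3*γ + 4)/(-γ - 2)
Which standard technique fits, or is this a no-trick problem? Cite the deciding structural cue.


Diagnosis: dominant-term comparison — at large γ only the top-degree terms survive; compare the leading terms and the limit falls out. As a single quotient, the ∞/∞ shape would yield to repeated differentiation as well — the growth comparison gets there in one look.


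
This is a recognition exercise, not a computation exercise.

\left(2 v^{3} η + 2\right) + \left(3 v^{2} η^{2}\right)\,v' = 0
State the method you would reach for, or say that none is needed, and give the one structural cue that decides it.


Verdict: the exact-equation method — d/dv of 2 v^{3} η + 2 equals d/dη of 3 v^{2} η^{2}: the form is a total differential of one potential — integrate it exactly.


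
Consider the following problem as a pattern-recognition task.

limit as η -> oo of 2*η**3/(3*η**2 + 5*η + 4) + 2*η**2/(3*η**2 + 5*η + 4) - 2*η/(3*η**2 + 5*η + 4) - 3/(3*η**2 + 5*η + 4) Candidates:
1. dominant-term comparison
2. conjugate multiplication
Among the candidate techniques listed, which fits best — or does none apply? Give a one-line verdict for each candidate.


Technique: dominant-term comparison — divide through by the highest power of η; every lower-order term dies and the dominant terms decide the limit.
- dominant-term comparison — applicable, and directly so.
- conjugate multiplication — rationalization has no target — no divergent radical difference appears.


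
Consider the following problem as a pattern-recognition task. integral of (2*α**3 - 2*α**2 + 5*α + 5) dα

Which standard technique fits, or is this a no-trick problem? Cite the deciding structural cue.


Diagnosis: no special technique — scan for structure and find none: constant multiples of powers of α, integrate directly.


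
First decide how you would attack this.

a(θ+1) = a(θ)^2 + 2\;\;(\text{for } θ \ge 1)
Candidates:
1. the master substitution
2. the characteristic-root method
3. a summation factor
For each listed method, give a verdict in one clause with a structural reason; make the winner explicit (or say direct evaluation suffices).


Method: no special technique — the update rule curves (it is not linear in the unknown sequence), so no superposition-based closed form attaches — iterate or study it directly.
- the master substitution: the recursive argument is a shift of the index, not a fixed fraction of it.
- the characteristic-root method: nonlinearity rules out exponential-mode superposition from the start.
- a summation factor: the recursion is nonlinear — outside the first-order linear family a summation factor addresses.


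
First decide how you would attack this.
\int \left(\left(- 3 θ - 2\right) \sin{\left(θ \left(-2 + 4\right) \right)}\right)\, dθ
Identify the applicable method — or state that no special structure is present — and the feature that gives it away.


Technique: integration by parts — a polynomial - 3 θ - 2 against the kernel \sin{\left(θ \left(-2 + 4\right) \right)} is the signature bounded-ladder case for integration by parts.


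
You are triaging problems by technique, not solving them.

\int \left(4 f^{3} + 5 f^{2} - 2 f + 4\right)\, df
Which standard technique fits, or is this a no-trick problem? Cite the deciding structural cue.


Verdict: no special technique — a term-by-term power-rule job in f; no substitution or rearrangement earns its keep here.


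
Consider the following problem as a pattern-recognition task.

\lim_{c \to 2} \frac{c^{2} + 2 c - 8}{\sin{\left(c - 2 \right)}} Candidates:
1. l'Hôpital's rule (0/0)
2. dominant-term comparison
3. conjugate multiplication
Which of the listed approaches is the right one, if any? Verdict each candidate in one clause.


Method: l'Hôpital's rule (0/0) — both numerator and denominator vanish at 2: the genuine 0/0 indeterminate that l'Hôpital exists for. Known elementary limits would finish this too — the rule just bypasses the case analysis.
- l'Hôpital's rule (0/0): a fit — the right tool for this form.
- dominant-term comparison: no dominant-degree comparison decides it.
- conjugate multiplication — there are no radicals in tension whose conjugate would simplify matters.


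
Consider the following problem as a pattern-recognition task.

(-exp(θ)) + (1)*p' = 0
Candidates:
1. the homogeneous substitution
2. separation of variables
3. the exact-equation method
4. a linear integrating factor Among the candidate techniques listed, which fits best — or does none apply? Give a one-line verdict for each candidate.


Diagnosis: no special technique — solved for the derivative, no p appears — this is antidifferentiation in θ wearing ODE clothing.
- the homogeneous substitution — rescaling both variables together changes the slope, so no ratio substitution collapses it.
- separation of variables: separation is only trivially available — with the unknown absent from the slope this is a direct integration, not a separation problem.
- the exact-equation method — no dependence on the unknown anywhere: exactness is a label without content here.
- a linear integrating factor — with the unknown absent the integrating factor is a formality; direct integration is the working structure.


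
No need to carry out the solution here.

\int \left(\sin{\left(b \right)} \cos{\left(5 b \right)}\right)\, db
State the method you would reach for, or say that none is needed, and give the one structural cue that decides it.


Verdict: a trigonometric identity — two different frequencies multiply in \sin{\left(b \right)} \cos{\left(5 b \right)}; the product-to-sum formula separates them.


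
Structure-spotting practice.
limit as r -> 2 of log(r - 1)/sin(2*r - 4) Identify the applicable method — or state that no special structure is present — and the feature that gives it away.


Technique: l'Hôpital's rule (0/0) — the 0/0 form at 2 is the signature situation for l'Hôpital's rule. A first-order expansion at the point is an equally standard path; the rule packages it.


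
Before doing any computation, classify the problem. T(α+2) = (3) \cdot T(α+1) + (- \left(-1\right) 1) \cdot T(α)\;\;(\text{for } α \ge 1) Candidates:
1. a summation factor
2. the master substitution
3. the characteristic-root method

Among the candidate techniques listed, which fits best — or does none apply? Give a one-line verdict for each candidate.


Technique: the characteristic-root method — this is the constant-coefficient homogeneous case — the whole solution in α reduces to a polynomial's roots.
- a summation factor: the recurrence reaches back more than one step, outside the first-order family a summation factor normalizes.
- the master substitution — the recursion shifts the index rather than dividing it.
- the characteristic-root method — applicable, and directly so.


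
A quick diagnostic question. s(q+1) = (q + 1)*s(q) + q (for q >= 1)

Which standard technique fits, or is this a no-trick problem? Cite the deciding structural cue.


Technique: a summation factor — the coefficient q + 1 drifts with the index, so no fixed root exists; normalizing by the cumulative product telescopes it.


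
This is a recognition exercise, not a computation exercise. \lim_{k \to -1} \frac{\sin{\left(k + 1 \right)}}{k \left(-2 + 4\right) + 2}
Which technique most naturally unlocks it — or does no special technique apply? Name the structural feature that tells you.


Method: l'Hôpital's rule (0/0) — plug in -1: top and bottom both hit zero, so differentiate each and retry. Known elementary limits would finish this too — the rule just bypasses the case analysis.


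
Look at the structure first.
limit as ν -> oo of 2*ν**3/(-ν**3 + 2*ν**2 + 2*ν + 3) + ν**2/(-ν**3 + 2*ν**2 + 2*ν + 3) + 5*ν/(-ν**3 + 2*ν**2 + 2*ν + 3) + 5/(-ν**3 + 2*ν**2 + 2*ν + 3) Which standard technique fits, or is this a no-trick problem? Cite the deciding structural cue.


Technique: dominant-term comparison — growth-rate triage: the leading powers of ν decide the limit, everything else is noise. Viewed as a single quotient this is an ∞/∞ form — an at-infinity application of l'Hôpital's rule would also resolve it; comparing leading growth reads the answer without differentiating.


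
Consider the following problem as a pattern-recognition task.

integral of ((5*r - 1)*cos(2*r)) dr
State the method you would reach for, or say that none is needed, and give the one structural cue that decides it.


Best approach: integration by parts — 5*r - 1 dies after finitely many derivatives while cos(2*r) cycles under integration — the tabular/parts setup.


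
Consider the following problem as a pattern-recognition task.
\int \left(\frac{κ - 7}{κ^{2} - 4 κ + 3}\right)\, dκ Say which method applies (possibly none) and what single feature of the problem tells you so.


Best approach: partial fractions — the bottom factors while the top stays lower-degree — split into simple fractions and integrate piece by piece.


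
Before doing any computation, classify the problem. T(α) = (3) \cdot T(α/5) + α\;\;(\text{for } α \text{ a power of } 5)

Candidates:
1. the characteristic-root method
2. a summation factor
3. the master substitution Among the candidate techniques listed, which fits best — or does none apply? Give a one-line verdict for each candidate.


Best approach: the master substitution — the argument shrinks by the factor 5, so measure the index on a logarithmic scale and the recursion becomes a shift.
- the characteristic-root method: a divided-index call is not the fixed-shift linear shape that characteristic roots solve.
- a summation factor: the recursion divides its index rather than shifting it — there is no previous-term chain for a summation factor to telescope.
- the master substitution: a fit — the right tool for this form.


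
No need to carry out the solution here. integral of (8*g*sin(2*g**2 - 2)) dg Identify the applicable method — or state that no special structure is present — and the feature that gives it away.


Technique: u-substitution — structure check: outer function, inner expression 2*g**2 - 2, inner derivative as a factor — the classic u = 2*g**2 - 2 pattern.


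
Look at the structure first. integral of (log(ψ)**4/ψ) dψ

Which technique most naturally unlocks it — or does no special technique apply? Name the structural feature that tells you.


Method: u-substitution — read it as f(log(ψ)) times a constant multiple of d(log(ψ)): one substitution, u = log(ψ), finishes it.


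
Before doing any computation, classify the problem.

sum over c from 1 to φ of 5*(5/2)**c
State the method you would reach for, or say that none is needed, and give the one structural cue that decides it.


Diagnosis: the geometric series formula — consecutive terms stand in a fixed index-free ratio — the geometric sum formula closes it.


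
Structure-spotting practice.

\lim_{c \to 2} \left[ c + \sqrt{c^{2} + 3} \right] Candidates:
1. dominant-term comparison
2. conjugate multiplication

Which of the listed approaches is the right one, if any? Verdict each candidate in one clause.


Diagnosis: no special technique — no vanishing denominator and no indeterminate clash at the point — evaluation is immediate.
- dominant-term comparison: this limit is not decided by comparing polynomial growth at infinity.
- conjugate multiplication: there is no infinity-minus-infinity radical difference to rationalize.


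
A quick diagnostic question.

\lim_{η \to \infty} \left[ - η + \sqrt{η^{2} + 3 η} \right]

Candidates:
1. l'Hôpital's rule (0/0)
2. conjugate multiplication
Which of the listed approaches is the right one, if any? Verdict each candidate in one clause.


Technique: conjugate multiplication — the difference \sqrt{η^{2} + 3 η} - η is an ∞ − ∞ stalemate; its conjugate partner breaks the tie.
- l'Hôpital's rule (0/0) — substitution produces ∞ − ∞ rather than a vanishing quotient; the rule needs a 0/0 ratio to act on.
- conjugate multiplication — applicable, and directly so.


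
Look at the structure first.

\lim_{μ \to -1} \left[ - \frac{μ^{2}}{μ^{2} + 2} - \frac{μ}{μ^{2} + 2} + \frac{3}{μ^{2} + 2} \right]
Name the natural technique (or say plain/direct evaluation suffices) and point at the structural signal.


Technique: no special technique — the expression is continuous at the evaluation point — substitute directly; no indeterminate form appears.


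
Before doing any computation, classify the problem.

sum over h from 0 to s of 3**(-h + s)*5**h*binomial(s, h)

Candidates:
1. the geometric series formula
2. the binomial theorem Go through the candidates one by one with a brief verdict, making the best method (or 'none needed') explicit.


Verdict: the binomial theorem — the binomial coefficients weight matched powers of 5 and 3, which is exactly the expansion of a binomial power.
- the geometric series formula — there is no constant term-to-term ratio.
- the binomial theorem: a fit — the right tool for this form.


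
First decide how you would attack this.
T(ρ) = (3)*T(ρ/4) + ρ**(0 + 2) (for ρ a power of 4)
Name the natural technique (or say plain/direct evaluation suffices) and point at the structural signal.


Best approach: the master substitution — the argument contracts 4-fold per step: reindex ρ exponentially and solve the linear recurrence in the new index.


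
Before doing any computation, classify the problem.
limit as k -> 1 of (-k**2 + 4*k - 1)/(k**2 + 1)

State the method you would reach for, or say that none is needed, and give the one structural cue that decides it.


Technique: no special technique — the expression is continuous at 1 — substitute and evaluate; no indeterminate form appears.


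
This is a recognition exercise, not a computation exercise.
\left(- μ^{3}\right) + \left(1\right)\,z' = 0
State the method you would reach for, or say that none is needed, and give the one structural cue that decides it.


Verdict: no special technique — the slope is a function of μ alone, so integrate both sides directly.


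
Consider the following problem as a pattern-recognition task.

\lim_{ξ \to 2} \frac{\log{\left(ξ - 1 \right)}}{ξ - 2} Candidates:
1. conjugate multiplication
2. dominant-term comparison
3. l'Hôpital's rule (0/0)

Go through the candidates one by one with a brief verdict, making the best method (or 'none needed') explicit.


Technique: l'Hôpital's rule (0/0) — numerator and denominator both vanish at 2 — a genuine 0/0 form, which is exactly when l'Hôpital applies. Known elementary limits would finish this too — the rule just bypasses the case analysis.
- conjugate multiplication — no difference of divergent radicals appears, so rationalizing has nothing to cancel.
- dominant-term comparison: this limit is not decided by comparing polynomial growth at infinity.
- l'Hôpital's rule (0/0) — a fit — the right tool for this form.


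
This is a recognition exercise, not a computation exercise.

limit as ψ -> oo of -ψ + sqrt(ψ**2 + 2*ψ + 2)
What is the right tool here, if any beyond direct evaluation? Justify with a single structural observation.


Technique: conjugate multiplication — an infinity-minus-infinity difference with a surviving radical — multiply by the conjugate to cancel the divergence.


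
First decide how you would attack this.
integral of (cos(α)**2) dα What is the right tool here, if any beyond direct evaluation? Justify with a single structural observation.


Method: a trigonometric identity — the exponent on cos(α)**2 is even — the power-reduction identity is the standard preprocessing step.


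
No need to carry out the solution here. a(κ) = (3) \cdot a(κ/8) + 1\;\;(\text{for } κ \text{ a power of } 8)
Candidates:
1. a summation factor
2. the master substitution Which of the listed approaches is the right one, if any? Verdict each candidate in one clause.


Verdict: the master substitution — the argument shrinks by the factor 8, so measure the index on a logarithmic scale and the recursion becomes a shift.
- a summation factor — the recursion divides its index rather than shifting it — there is no previous-term chain for a summation factor to telescope.
- the master substitution — applies; the problem has the shape this method handles.


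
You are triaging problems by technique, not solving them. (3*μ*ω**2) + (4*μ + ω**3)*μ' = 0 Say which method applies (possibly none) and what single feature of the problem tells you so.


Verdict: the exact-equation method — the compatibility test passes: the μ-derivative of 3*μ*ω**2 matches the ω-derivative of 4*μ + ω**3, so integrate a potential.


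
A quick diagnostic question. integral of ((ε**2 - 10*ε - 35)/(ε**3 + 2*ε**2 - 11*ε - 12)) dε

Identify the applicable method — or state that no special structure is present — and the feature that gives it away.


Best approach: partial fractions — the integrand is a proper rational function and its denominator ε**3 + 2*ε**2 - 11*ε - 12 factors into distinct pieces, so it splits into simple fractions.


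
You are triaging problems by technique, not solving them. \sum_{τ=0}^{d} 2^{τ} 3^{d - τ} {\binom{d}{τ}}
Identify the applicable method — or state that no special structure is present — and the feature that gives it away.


Technique: the binomial theorem — {\binom{d}{τ}} weighting matched powers of 2 and 3 is the expanded form of (2 + 3)^d — fold it back up.


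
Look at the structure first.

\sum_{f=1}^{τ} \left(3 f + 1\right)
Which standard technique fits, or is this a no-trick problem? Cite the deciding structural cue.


Method: no special technique — the sum is polynomial through and through; closed forms for each power of f finish it directly.


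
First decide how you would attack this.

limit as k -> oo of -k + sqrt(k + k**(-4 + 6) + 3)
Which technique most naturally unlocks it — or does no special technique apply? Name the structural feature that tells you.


Verdict: conjugate multiplication — neither sqrt(k + k**(-4 + 6) + 3) nor k converges alone, so rewrite their difference as a conjugate-rationalized quotient first.


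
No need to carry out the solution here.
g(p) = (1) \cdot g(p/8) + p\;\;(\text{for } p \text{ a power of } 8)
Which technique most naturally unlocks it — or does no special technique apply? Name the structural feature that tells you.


Technique: the master substitution — treat m = log base 8 of p as the new clock: one recursion step advances m by one while p scales by 8.


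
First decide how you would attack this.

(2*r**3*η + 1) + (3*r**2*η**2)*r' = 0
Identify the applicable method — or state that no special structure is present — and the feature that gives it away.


Technique: the exact-equation method — take the mixed partials of 2*r**3*η + 1 and 3*r**2*η**2: they are equal, which certifies an exact differential.


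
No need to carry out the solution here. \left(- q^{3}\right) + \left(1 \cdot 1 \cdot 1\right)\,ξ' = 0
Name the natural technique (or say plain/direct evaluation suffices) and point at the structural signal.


Diagnosis: no special technique — the slope is a pure function of q; integrate both sides and be done.
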